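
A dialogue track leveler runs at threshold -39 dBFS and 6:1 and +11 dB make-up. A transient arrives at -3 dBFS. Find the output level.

-3 dBFS sits 36 dB over threshold.
The 36 dB excess becomes 6 dB after 6:1 reduction.
That puts the output at -33 dBFS; make-up adds 11 dB, giving -22 dBFS.

-22 dBFS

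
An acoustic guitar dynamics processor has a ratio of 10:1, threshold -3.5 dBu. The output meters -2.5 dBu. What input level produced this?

Post-compression overshoot = -2.5 − (-3.5) = 1 dB.
Before 10:1 compression the overshoot was 1 × 10 = 10 dB, so input = -3.5 + 10 = 6.5 dBu.

6.5 dBu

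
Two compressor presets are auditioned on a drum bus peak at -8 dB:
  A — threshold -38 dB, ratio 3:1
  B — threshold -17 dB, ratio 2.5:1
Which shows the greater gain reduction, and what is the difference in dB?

A, by 14.6 dB

A: 30 dB over, compressed to 10 dB over, so 20 dB of GR.
B: 9 dB over, compressed to 3.6 dB over, so 5.4 dB of GR.
A reduces 14.6 dB more.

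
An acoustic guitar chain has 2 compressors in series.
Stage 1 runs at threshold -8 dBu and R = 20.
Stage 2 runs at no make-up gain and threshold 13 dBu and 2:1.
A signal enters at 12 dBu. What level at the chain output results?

-7 dBu

Stage 1: 12 dBu is 20 dB over -8 dBu; at 20:1 that becomes 1 dB over, giving -7 dBu.
Stage 2: below threshold (-7 ≤ 13); passes unchanged; output -7 dBu.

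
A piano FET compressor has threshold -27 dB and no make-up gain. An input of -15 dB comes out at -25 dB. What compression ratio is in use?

6:1

Input overshoot = -15 − (-27) = 12 dB; output overshoot = -25 − (-27) = 2 dB.
Ratio = 12 / 2 = 6.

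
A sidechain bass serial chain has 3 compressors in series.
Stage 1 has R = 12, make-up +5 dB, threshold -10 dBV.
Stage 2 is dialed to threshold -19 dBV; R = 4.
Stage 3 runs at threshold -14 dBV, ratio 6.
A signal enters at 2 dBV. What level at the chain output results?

Stage 1: overshoot 12 dB → 12/12 = 1 dB → -9 dBV; +5 dB make-up → -4 dBV.
Stage 2: -4 dBV is 15 dB over -19 dBV; at 4:1 that becomes 3.75 dB over, giving -15.25 dBV.
Stage 3: -15.25 dBV ≤ -14 dBV, so stage 3 doesn't engage; output -15.25 dBV.

-15.25 dBV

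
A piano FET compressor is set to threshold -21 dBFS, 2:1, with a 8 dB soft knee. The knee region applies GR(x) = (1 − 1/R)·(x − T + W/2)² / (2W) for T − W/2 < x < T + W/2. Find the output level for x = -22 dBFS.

x − T + W/2 = -22 − (-21) + 4 = 3.
GR = (1 − 1/2) × 3² / 16 = 0.5 × 9 / 16 = 0.28125 dB.
Output = -22 − 0.28125 = -22.28125 dBFS.

-22.28125 dBFS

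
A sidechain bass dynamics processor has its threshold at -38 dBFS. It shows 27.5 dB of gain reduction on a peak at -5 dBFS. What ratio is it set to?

6:1

Input overshoot = -5 − (-38) = 33 dB.
Output overshoot = 33 − 27.5 = 5.5 dB.
Ratio = input overshoot / output overshoot = 33 / 5.5 = 6.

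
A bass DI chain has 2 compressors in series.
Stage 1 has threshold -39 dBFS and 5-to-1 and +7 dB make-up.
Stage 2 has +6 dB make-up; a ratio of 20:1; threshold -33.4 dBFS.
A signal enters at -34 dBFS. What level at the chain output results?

Stage 1: -34 dBFS is 5 dB over -39 dBFS; at 5:1 that becomes 1 dB over, giving -38 dBFS; +7 dB make-up → -31 dBFS.
Stage 2: 2.4 dB above -33.4 dBFS, reduced 20:1 to 0.12 dB above → -33.28 dBFS; +6 dB make-up → -27.28 dBFS.

-27.28 dBFS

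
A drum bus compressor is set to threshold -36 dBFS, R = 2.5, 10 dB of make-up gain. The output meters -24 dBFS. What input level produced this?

Remove make-up: -24 − 10 = -34 dBFS.
The compressed level sits -34 − (-36) = 2 dB over threshold.
Input overshoot = R × output overshoot = 5 dB → input = -36 + 5 = -31 dBFS.

-31 dBFS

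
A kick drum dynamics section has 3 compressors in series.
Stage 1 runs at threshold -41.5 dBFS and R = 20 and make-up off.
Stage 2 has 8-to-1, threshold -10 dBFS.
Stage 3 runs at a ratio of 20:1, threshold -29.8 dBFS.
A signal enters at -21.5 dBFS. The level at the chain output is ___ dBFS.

-40.5 dBFS

Stage 1: 20 dB above -41.5 dBFS, reduced 20:1 to 1 dB above → -40.5 dBFS.
Stage 2: -40.5 dBFS ≤ -10 dBFS, so stage 2 doesn't engage; output -40.5 dBFS.
Stage 3: -40.5 dBFS is at or below the -29.8 dBFS threshold — no compression; output -40.5 dBFS.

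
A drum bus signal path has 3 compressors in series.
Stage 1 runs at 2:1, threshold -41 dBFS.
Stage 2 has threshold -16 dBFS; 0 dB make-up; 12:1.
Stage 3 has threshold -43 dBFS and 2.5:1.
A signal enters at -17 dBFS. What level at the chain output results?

-37.4 dBFS

Stage 1: -17 dBFS is 24 dB over -41 dBFS; at 2:1 that becomes 12 dB over, giving -29 dBFS.
Stage 2: below threshold (-29 ≤ -16); passes unchanged; output -29 dBFS.
Stage 3: 14 dB above -43 dBFS, reduced 2.5:1 to 5.6 dB above → -37.4 dBFS.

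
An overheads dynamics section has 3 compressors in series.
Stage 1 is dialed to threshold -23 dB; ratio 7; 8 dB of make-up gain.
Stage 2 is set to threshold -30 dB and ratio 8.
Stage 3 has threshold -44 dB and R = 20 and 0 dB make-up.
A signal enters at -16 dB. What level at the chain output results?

Stage 1: overshoot 7 dB → 7/7 = 1 dB → -22 dB; +8 dB make-up → -14 dB.
Stage 2: 16 dB above -30 dB, reduced 8:1 to 2 dB above → -28 dB.
Stage 3: -28 dB is 16 dB over -44 dB; at 20:1 that becomes 0.8 dB over, giving -43.2 dB.

-43.2 dB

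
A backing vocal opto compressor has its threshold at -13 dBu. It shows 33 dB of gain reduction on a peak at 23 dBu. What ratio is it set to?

12:1

Input overshoot = 23 − (-13) = 36 dB.
Output overshoot = 36 − 33 = 3 dB.
Ratio = input overshoot / output overshoot = 36 / 3 = 12.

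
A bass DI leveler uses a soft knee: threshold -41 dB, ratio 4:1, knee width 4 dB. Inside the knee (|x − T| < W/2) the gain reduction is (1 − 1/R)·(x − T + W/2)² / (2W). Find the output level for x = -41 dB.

-41.375 dB

x − T + W/2 = -41 − (-41) + 2 = 2.
GR = (1 − 1/4) × 2² / 8 = 0.75 × 4 / 8 = 0.375 dB.
Output = -41 − 0.375 = -41.375 dB.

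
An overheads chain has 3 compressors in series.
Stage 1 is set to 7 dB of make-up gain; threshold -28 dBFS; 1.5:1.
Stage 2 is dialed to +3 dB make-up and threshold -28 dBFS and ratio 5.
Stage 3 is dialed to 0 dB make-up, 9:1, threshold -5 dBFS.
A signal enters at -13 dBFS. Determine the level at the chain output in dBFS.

Stage 1: -13 dBFS is 15 dB over -28 dBFS; at 1.5:1 that becomes 10 dB over, giving -18 dBFS; +7 dB make-up → -11 dBFS.
Stage 2: 17 dB above -28 dBFS, reduced 5:1 to 3.4 dB above → -24.6 dBFS; +3 dB make-up → -21.6 dBFS.
Stage 3: below threshold (-21.6 ≤ -5); passes unchanged; output -21.6 dBFS.

-21.6 dBFS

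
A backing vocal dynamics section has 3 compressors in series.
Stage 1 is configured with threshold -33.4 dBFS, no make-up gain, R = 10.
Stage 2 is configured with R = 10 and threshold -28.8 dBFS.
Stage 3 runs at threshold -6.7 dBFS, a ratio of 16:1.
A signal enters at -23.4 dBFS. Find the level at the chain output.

Stage 1: 10 dB above -33.4 dBFS, reduced 10:1 to 1 dB above → -32.4 dBFS.
Stage 2: -32.4 dBFS ≤ -28.8 dBFS, so stage 2 doesn't engage; output -32.4 dBFS.
Stage 3: -32.4 dBFS ≤ -6.7 dBFS, so stage 3 doesn't engage; output -32.4 dBFS.

-32.4 dBFS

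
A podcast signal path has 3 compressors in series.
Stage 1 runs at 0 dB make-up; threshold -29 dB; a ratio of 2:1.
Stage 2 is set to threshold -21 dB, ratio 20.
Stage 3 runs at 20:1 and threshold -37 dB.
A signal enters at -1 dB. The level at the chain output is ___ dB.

Stage 1: -1 dB is 28 dB over -29 dB; at 2:1 that becomes 14 dB over, giving -15 dB.
Stage 2: 6 dB above -21 dB, reduced 20:1 to 0.3 dB above → -20.7 dB.
Stage 3: 16.3 dB above -37 dB, reduced 20:1 to 0.815 dB above → -36.185 dB.

-36.185 dB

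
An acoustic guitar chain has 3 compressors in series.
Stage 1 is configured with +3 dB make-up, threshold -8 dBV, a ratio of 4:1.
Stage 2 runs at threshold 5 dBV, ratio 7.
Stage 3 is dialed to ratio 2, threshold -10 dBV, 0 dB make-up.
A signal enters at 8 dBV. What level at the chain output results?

Stage 1: overshoot 16 dB → 16/4 = 4 dB → -4 dBV; +3 dB make-up → -1 dBV.
Stage 2: -1 dBV ≤ 5 dBV, so stage 2 doesn't engage; output -1 dBV.
Stage 3: 9 dB above -10 dBV, reduced 2:1 to 4.5 dB above → -5.5 dBV.

-5.5 dBV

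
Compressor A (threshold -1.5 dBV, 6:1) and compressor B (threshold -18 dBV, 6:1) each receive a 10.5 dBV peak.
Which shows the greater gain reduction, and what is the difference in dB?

A: GR = 12 − 12/6 = 10 dB.
B: GR = 28.5 − 28.5/6 = 23.75 dB.
B reduces 13.75 dB more.

B, by 13.75 dB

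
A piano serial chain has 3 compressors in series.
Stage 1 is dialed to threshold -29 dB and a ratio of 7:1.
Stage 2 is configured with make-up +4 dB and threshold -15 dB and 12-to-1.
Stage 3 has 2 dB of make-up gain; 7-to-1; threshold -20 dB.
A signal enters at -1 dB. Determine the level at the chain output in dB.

Stage 1: overshoot 28 dB → 28/7 = 4 dB → -25 dB.
Stage 2: -25 dB is at or below the -15 dB threshold — no compression; make-up brings it to -21 dB.
Stage 3: -21 dB ≤ -20 dB, so stage 3 doesn't engage; make-up brings it to -19 dB.

-19 dB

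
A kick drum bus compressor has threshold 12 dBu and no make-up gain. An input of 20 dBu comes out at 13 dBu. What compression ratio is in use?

Input overshoot = 20 − 12 = 8 dB; output overshoot = 13 − 12 = 1 dB.
Ratio = 8 / 1 = 8.

8:1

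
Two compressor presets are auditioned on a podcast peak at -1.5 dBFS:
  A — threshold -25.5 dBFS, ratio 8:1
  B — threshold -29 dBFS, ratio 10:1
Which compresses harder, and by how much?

B, by 3.75 dB

A: overshoot 24 dB → output overshoot 3 dB → GR 21 dB.
B: overshoot 27.5 dB → output overshoot 2.75 dB → GR 24.75 dB.
B applies 3.75 dB more gain reduction.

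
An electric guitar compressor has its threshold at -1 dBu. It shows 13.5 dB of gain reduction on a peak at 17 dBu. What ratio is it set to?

Input overshoot = 17 − (-1) = 18 dB.
Output overshoot = 18 − 13.5 = 4.5 dB.
Ratio = input overshoot / output overshoot = 18 / 4.5 = 4.

4:1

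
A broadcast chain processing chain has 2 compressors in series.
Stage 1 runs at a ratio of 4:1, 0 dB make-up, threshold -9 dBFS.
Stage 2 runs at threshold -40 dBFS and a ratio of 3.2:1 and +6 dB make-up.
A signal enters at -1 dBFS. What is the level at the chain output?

Stage 1: 8 dB above -9 dBFS, reduced 4:1 to 2 dB above → -7 dBFS.
Stage 2: 33 dB above -40 dBFS, reduced 3.2:1 to 10.3125 dB above → -29.6875 dBFS; +6 dB make-up → -23.6875 dBFS.

-23.6875 dBFS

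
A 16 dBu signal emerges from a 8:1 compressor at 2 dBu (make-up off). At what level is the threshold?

0 dBu

Gain reduction = 16 − 2 = 14 dB; output overshoot = GR / (R − 1) = 14 / 7 = 2 dB.
Threshold = output − output overshoot = 2 − 2 = 0 dBu.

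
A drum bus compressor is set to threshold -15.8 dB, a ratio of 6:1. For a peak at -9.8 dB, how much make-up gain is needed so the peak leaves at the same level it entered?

Overshoot 6 dB → 6/6 = 1 dB after compression, so the compressed level is -15.8 + 1 = -14.8 dB.
Make-up = target − compressed = -9.8 − (-14.8) = 5 dB.

5 dB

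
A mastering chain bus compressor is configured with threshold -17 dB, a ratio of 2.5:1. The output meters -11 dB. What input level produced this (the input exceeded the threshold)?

That's 6 dB above the -17 dB threshold.
Input overshoot = R × output overshoot = 15 dB → input = -17 + 15 = -2 dB.

-2 dB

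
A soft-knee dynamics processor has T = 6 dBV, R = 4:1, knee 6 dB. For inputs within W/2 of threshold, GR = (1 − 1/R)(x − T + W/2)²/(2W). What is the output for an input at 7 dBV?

x − T + W/2 = 7 − 6 + 3 = 4.
GR = (1 − 1/4) × 4² / 12 = 0.75 × 16 / 12 = 1 dB.
Output = 7 − 1 = 6 dBV.

6 dBV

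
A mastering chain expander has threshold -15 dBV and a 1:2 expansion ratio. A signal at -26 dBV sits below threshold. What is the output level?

Below threshold, a 1:2 expander applies gain = (2−1)×(T − x) of attenuation.
(2−1) × 11 = 11 dB, so output = -26 − 11 = -37 dBV.

-37 dBV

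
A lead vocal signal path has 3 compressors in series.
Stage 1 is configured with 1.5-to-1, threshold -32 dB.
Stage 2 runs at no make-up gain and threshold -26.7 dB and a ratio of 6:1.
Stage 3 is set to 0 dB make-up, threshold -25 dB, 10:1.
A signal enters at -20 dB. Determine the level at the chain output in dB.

Stage 1: overshoot 12 dB → 12/1.5 = 8 dB → -24 dB.
Stage 2: -24 dB is 2.7 dB over -26.7 dB; at 6:1 that becomes 0.45 dB over, giving -26.25 dB.
Stage 3: -26.25 dB ≤ -25 dB, so stage 3 doesn't engage; output -26.25 dB.

-26.25 dB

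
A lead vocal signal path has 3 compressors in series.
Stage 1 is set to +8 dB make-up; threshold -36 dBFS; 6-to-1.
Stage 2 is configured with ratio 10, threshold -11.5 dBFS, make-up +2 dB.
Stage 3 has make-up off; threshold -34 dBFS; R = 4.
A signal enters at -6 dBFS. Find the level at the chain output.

Stage 1: 30 dB above -36 dBFS, reduced 6:1 to 5 dB above → -31 dBFS; +8 dB make-up → -23 dBFS.
Stage 2: -23 dBFS is at or below the -11.5 dBFS threshold — no compression; make-up brings it to -21 dBFS.
Stage 3: 13 dB above -34 dBFS, reduced 4:1 to 3.25 dB above → -30.75 dBFS.

-30.75 dBFS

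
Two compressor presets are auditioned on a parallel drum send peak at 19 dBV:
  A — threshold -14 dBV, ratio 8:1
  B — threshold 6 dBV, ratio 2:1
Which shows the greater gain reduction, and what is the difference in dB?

A: overshoot 33 dB → output overshoot 4.125 dB → GR 28.875 dB.
B: overshoot 13 dB → output overshoot 6.5 dB → GR 6.5 dB.
A reduces 22.375 dB more.

A, by 22.375 dB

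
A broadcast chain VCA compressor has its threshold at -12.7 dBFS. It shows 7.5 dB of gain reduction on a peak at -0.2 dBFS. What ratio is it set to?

Input overshoot = -0.2 − (-12.7) = 12.5 dB.
Output overshoot = 12.5 − 7.5 = 5 dB.
Ratio = input overshoot / output overshoot = 12.5 / 5 = 2.5.

2.5:1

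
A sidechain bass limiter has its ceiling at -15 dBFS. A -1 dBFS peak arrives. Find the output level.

The limiter clamps the peak to its -15 dBFS ceiling.

-15 dBFS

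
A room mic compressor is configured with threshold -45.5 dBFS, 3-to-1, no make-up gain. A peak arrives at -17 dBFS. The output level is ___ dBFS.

-17 dBFS sits 28.5 dB over threshold.
The 28.5 dB excess becomes 9.5 dB after 3:1 reduction.
So the level is -45.5 + 9.5 = -36 dBFS.

-36 dBFS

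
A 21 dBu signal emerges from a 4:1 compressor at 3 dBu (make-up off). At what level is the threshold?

Input is 24 dB above T (since output overshoot × R = input overshoot: (3 − T)·4 = 21 − T gives T = -3 dBu).
Check: -3 + (21 − (-3))/4 = -3 + 6 = 3 dBu. ✓

-3 dBu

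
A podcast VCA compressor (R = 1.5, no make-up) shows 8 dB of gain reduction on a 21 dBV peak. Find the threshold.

Let T be the threshold. Output overshoot = (input overshoot)/R, so 13 − T = (21 − T)/1.5.
1.5·(13 − T) = 21 − T → 0.5·T = 19.5 − 21 = -1.5.
T = -1.5/0.5 = -3 dBV.

-3 dBV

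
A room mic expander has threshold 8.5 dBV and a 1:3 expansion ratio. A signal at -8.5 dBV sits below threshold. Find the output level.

-42.5 dBV

Undershoot = 8.5 − (-8.5) = 17 dB.
At 1:3, that expands to 51 dB under threshold.
Output = 8.5 − 51 = -42.5 dBV.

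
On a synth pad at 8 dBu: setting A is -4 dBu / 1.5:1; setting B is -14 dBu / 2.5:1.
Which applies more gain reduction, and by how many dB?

B, by 9.2 dB

A: 12 dB over, compressed to 8 dB over, so 4 dB of GR.
B: 22 dB over, compressed to 8.8 dB over, so 13.2 dB of GR.
B applies 9.2 dB more gain reduction.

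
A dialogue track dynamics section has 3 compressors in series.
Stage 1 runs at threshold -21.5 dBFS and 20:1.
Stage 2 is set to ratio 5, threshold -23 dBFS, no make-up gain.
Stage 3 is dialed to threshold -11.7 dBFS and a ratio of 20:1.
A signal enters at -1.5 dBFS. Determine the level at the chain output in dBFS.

-22.5 dBFS

Stage 1: -1.5 dBFS is 20 dB over -21.5 dBFS; at 20:1 that becomes 1 dB over, giving -20.5 dBFS.
Stage 2: overshoot 2.5 dB → 2.5/5 = 0.5 dB → -22.5 dBFS.
Stage 3: -22.5 dBFS is at or below the -11.7 dBFS threshold — no compression; output -22.5 dBFS.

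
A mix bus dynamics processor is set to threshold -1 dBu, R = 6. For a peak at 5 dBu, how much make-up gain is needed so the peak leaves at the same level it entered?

The peak compresses to -1 + 6/6 = 0 dBu.
To reach 5 dBu requires 5 − 0 = 5 dB of make-up.

5 dB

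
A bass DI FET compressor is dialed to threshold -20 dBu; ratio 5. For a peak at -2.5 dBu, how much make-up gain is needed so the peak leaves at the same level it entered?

Overshoot 17.5 dB → 17.5/5 = 3.5 dB after compression, so the compressed level is -20 + 3.5 = -16.5 dBu.
Make-up = target − compressed = -2.5 − (-16.5) = 14 dB.

14 dB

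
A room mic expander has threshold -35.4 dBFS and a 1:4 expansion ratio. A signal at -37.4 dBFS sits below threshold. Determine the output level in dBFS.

-43.4 dBFS

The input is 2 dB below the -35.4 dBFS threshold.
A 1:4 expander multiplies undershoot by 4: 2 × 4 = 8 dB below threshold.
Output = -35.4 − 8 = -43.4 dBFS.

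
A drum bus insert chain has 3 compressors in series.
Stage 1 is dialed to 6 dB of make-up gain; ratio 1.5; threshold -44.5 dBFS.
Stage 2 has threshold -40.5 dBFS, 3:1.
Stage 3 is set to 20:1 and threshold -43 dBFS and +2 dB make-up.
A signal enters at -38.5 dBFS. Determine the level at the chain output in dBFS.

Stage 1: 6 dB above -44.5 dBFS, reduced 1.5:1 to 4 dB above → -40.5 dBFS; +6 dB make-up → -34.5 dBFS.
Stage 2: overshoot 6 dB → 6/3 = 2 dB → -38.5 dBFS.
Stage 3: 4.5 dB above -43 dBFS, reduced 20:1 to 0.225 dB above → -42.775 dBFS; +2 dB make-up → -40.775 dBFS.

-40.775 dBFS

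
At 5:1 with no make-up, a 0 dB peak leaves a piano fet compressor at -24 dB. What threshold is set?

Gain reduction = 0 − (-24) = 24 dB; output overshoot = GR / (R − 1) = 24 / 4 = 6 dB.
Threshold = output − output overshoot = -24 − 6 = -30 dB.

-30 dB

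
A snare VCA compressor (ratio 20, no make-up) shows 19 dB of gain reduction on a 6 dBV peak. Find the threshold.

-14 dBV

Let T be the threshold. Output overshoot = (input overshoot)/R, so -13 − T = (6 − T)/20.
20·(-13 − T) = 6 − T → 19·T = -260 − 6 = -266.
T = -266/19 = -14 dBV.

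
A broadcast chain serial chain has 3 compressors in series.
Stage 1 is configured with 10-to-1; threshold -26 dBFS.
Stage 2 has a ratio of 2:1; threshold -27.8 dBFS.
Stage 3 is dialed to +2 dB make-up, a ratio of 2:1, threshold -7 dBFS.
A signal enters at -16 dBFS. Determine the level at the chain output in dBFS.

-24.4 dBFS

Stage 1: 10 dB above -26 dBFS, reduced 10:1 to 1 dB above → -25 dBFS.
Stage 2: overshoot 2.8 dB → 2.8/2 = 1.4 dB → -26.4 dBFS.
Stage 3: -26.4 dBFS ≤ -7 dBFS, so stage 3 doesn't engage; make-up brings it to -24.4 dBFS.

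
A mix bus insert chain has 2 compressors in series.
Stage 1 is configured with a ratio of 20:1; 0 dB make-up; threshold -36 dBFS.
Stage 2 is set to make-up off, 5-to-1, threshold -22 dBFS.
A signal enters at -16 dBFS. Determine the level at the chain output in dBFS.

-35 dBFS

Stage 1: 20 dB above -36 dBFS, reduced 20:1 to 1 dB above → -35 dBFS.
Stage 2: -35 dBFS ≤ -22 dBFS, so stage 2 doesn't engage; output -35 dBFS.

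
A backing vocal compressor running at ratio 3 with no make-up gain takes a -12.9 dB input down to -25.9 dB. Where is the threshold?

-32.4 dB

Input is 19.5 dB above T (since output overshoot × R = input overshoot: (-25.9 − T)·3 = -12.9 − T gives T = -32.4 dB).
Check: -32.4 + (-12.9 − (-32.4))/3 = -32.4 + 6.5 = -25.9 dB. ✓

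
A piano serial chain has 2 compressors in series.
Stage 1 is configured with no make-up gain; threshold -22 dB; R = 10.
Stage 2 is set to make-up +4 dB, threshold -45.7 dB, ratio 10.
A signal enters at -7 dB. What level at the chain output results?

-39.18 dB

Stage 1: -7 dB is 15 dB over -22 dB; at 10:1 that becomes 1.5 dB over, giving -20.5 dB.
Stage 2: -20.5 dB is 25.2 dB over -45.7 dB; at 10:1 that becomes 2.52 dB over, giving -43.18 dB; +4 dB make-up → -39.18 dB.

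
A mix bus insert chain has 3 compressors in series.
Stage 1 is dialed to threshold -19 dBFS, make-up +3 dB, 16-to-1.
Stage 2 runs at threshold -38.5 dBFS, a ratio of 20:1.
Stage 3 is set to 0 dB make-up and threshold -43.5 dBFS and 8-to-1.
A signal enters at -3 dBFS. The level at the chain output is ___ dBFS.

Stage 1: overshoot 16 dB → 16/16 = 1 dB → -18 dBFS; +3 dB make-up → -15 dBFS.
Stage 2: 23.5 dB above -38.5 dBFS, reduced 20:1 to 1.175 dB above → -37.325 dBFS.
Stage 3: -37.325 dBFS is 6.175 dB over -43.5 dBFS; at 8:1 that becomes 0.771875 dB over, giving -42.728125 dBFS.

-42.728125 dBFS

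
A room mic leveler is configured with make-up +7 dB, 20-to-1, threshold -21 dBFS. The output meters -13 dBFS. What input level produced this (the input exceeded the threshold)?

-1 dBFS

Remove make-up: -13 − 7 = -20 dBFS.
The compressed level sits -20 − (-21) = 1 dB over threshold.
Undo the ratio: input overshoot = 1 × 20 = 20 dB, giving input = -1 dBFS.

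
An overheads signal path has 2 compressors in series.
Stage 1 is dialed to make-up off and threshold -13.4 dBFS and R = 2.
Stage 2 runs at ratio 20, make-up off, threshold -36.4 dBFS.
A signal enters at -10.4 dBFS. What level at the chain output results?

Stage 1: overshoot 3 dB → 3/2 = 1.5 dB → -11.9 dBFS.
Stage 2: 24.5 dB above -36.4 dBFS, reduced 20:1 to 1.225 dB above → -35.175 dBFS.

-35.175 dBFS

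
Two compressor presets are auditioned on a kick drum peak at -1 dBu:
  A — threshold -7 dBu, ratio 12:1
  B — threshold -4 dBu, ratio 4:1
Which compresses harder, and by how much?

A, by 3.25 dB

A: 6 dB over, compressed to 0.5 dB over, so 5.5 dB of GR.
B: 3 dB over, compressed to 0.75 dB over, so 2.25 dB of GR.
A reduces 3.25 dB more.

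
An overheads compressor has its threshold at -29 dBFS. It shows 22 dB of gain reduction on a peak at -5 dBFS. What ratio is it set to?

12:1

Input overshoot = -5 − (-29) = 24 dB.
Output overshoot = 24 − 22 = 2 dB.
Ratio = input overshoot / output overshoot = 24 / 2 = 12.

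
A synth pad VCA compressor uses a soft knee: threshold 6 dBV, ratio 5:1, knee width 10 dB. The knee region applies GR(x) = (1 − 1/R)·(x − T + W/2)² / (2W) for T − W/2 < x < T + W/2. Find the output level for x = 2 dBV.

x − T + W/2 = 2 − 6 + 5 = 1.
GR = (1 − 1/5) × 1² / 20 = 0.8 × 1 / 20 = 0.04 dB.
Output = 2 − 0.04 = 1.96 dBV.

1.96 dBV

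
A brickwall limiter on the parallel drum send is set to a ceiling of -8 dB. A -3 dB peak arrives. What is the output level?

At ∞:1, everything above -8 dB is held at the ceiling.

-8 dB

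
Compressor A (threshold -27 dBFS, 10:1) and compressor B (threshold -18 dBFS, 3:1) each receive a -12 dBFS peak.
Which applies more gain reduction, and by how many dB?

A, by 9.5 dB

A: 15 dB over, compressed to 1.5 dB over, so 13.5 dB of GR.
B: 6 dB over, compressed to 2 dB over, so 4 dB of GR.
A reduces 9.5 dB more.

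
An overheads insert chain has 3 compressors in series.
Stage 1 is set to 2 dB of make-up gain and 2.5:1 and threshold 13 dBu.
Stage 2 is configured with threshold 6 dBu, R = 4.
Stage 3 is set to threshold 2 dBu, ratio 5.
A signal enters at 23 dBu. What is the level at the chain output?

Stage 1: overshoot 10 dB → 10/2.5 = 4 dB → 17 dBu; +2 dB make-up → 19 dBu.
Stage 2: overshoot 13 dB → 13/4 = 3.25 dB → 9.25 dBu.
Stage 3: 9.25 dBu is 7.25 dB over 2 dBu; at 5:1 that becomes 1.45 dB over, giving 3.45 dBu.

3.45 dBu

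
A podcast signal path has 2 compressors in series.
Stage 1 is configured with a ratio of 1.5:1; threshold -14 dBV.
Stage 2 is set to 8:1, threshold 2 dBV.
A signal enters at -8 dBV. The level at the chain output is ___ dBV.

-10 dBV

Stage 1: overshoot 6 dB → 6/1.5 = 4 dB → -10 dBV.
Stage 2: -10 dBV is at or below the 2 dBV threshold — no compression; output -10 dBV.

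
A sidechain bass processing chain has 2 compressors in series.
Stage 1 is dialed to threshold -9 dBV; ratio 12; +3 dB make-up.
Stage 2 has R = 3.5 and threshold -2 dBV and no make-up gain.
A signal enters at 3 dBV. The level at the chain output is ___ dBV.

-5 dBV

Stage 1: 12 dB above -9 dBV, reduced 12:1 to 1 dB above → -8 dBV; +3 dB make-up → -5 dBV.
Stage 2: -5 dBV ≤ -2 dBV, so stage 2 doesn't engage; output -5 dBV.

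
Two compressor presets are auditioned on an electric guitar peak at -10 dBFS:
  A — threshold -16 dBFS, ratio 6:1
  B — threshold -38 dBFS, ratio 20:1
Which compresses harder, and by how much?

A: 6 dB over, compressed to 1 dB over, so 5 dB of GR.
B: 28 dB over, compressed to 1.4 dB over, so 26.6 dB of GR.
B reduces 21.6 dB more.

B, by 21.6 dB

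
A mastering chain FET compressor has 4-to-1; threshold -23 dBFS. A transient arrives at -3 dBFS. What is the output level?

-18 dBFS

-3 dBFS sits 20 dB over threshold.
At 4:1 the overshoot is divided by 4, leaving 5 dB above threshold.
That puts the output at -18 dBFS.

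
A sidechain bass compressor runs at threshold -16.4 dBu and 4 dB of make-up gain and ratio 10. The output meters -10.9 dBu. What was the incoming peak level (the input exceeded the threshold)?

-1.4 dBu

Before make-up, the level was -10.9 − 4 = -14.9 dBu.
Post-compression overshoot = -14.9 − (-16.4) = 1.5 dB.
Input overshoot = R × output overshoot = 15 dB → input = -16.4 + 15 = -1.4 dBu.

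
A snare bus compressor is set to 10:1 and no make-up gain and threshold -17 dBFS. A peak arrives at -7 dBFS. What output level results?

The input is 10 dB above the -17 dBFS threshold.
10:1 compression reduces that to 10/10 = 1 dB over.
So the level is -17 + 1 = -16 dBFS.

-16 dBFS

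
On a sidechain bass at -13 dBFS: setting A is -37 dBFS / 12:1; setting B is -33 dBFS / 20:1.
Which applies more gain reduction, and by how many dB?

A: GR = 24 − 24/12 = 22 dB.
B: GR = 20 − 20/20 = 19 dB.
A applies 3 dB more gain reduction.

A, by 3 dB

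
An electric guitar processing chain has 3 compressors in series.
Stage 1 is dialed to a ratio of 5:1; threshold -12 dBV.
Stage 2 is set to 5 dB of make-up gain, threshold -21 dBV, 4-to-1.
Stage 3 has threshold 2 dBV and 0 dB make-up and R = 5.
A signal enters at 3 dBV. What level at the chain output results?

-13 dBV

Stage 1: 3 dBV is 15 dB over -12 dBV; at 5:1 that becomes 3 dB over, giving -9 dBV.
Stage 2: 12 dB above -21 dBV, reduced 4:1 to 3 dB above → -18 dBV; +5 dB make-up → -13 dBV.
Stage 3: -13 dBV is at or below the 2 dBV threshold — no compression; output -13 dBV.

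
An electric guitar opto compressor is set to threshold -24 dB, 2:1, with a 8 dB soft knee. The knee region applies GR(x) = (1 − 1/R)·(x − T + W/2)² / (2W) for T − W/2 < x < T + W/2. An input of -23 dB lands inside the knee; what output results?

x − T + W/2 = -23 − (-24) + 4 = 5.
GR = (1 − 1/2) × 5² / 16 = 0.5 × 25 / 16 = 0.78125 dB.
Output = -23 − 0.78125 = -23.78125 dB.

-23.78125 dB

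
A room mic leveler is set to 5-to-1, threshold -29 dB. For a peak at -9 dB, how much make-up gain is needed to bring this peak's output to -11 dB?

14 dB

Without make-up, output = threshold + overshoot/5 = -29 + 4 = -25 dB.
Gap to target: 14 dB.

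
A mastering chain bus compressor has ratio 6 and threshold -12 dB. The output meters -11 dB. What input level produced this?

That's 1 dB above the -12 dB threshold.
Before 6:1 compression the overshoot was 1 × 6 = 6 dB, so input = -12 + 6 = -6 dB.

-6 dB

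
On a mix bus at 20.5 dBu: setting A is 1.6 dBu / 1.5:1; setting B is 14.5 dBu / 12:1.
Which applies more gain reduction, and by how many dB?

A, by 0.8 dB

A: overshoot 18.9 dB → output overshoot 12.6 dB → GR 6.3 dB.
B: overshoot 6 dB → output overshoot 0.5 dB → GR 5.5 dB.
A reduces 0.8 dB more.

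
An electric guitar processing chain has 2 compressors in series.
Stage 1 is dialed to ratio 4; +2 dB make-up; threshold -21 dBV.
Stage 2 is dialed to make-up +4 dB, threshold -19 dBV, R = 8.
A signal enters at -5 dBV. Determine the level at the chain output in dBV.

Stage 1: overshoot 16 dB → 16/4 = 4 dB → -17 dBV; +2 dB make-up → -15 dBV.
Stage 2: 4 dB above -19 dBV, reduced 8:1 to 0.5 dB above → -18.5 dBV; +4 dB make-up → -14.5 dBV.

-14.5 dBV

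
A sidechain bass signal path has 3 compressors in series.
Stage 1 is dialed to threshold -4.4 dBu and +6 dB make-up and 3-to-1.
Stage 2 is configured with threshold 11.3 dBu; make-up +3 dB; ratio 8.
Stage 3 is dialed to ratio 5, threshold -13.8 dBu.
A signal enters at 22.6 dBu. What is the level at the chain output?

-8.32 dBu

Stage 1: 27 dB above -4.4 dBu, reduced 3:1 to 9 dB above → 4.6 dBu; +6 dB make-up → 10.6 dBu.
Stage 2: 10.6 dBu ≤ 11.3 dBu, so stage 2 doesn't engage; make-up brings it to 13.6 dBu.
Stage 3: overshoot 27.4 dB → 27.4/5 = 5.48 dB → -8.32 dBu.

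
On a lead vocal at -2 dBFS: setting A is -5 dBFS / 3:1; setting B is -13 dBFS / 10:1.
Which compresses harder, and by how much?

A: GR = 3 − 3/3 = 2 dB.
B: GR = 11 − 11/10 = 9.9 dB.
Difference: 7.9 dB in favour of B.

B, by 7.9 dB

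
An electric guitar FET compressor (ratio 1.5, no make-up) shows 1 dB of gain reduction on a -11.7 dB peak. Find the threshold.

Input is 3 dB above T (since output overshoot × R = input overshoot: (-12.7 − T)·1.5 = -11.7 − T gives T = -14.7 dB).
Check: -14.7 + (-11.7 − (-14.7))/1.5 = -14.7 + 2 = -12.7 dB. ✓

-14.7 dB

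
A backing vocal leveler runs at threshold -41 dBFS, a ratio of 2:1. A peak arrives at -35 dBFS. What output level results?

Overshoot: -35 − (-41) = 6 dB.
2:1 compression reduces that to 6/2 = 3 dB over.
Output = -41 + 3 = -38 dBFS.

-38 dBFS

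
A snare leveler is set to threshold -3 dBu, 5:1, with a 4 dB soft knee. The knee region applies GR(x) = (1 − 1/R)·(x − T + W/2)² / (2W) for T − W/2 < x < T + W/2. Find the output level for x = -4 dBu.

x − T + W/2 = -4 − (-3) + 2 = 1.
GR = (1 − 1/5) × 1² / 8 = 0.8 × 1 / 8 = 0.1 dB.
Output = -4 − 0.1 = -4.1 dBu.

-4.1 dBu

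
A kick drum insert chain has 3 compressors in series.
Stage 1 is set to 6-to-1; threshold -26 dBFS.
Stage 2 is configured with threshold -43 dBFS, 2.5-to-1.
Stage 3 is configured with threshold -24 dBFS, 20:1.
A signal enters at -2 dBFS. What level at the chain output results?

Stage 1: -2 dBFS is 24 dB over -26 dBFS; at 6:1 that becomes 4 dB over, giving -22 dBFS.
Stage 2: -22 dBFS is 21 dB over -43 dBFS; at 2.5:1 that becomes 8.4 dB over, giving -34.6 dBFS.
Stage 3: -34.6 dBFS ≤ -24 dBFS, so stage 3 doesn't engage; output -34.6 dBFS.

-34.6 dBFS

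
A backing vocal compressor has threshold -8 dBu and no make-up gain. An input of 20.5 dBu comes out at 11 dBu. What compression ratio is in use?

Input overshoot = 20.5 − (-8) = 28.5 dB; output overshoot = 11 − (-8) = 19 dB.
Ratio = 28.5 / 19 = 1.5.

1.5:1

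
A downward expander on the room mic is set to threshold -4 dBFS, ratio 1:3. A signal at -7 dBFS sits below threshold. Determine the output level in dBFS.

The input is 3 dB below the -4 dBFS threshold.
A 1:3 expander multiplies undershoot by 3: 3 × 3 = 9 dB below threshold.
Output = -4 − 9 = -13 dBFS.

-13 dBFS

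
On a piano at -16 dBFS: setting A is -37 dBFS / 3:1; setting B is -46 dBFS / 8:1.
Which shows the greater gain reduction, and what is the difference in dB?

B, by 12.25 dB

A: 21 dB over, compressed to 7 dB over, so 14 dB of GR.
B: 30 dB over, compressed to 3.75 dB over, so 26.25 dB of GR.
B applies 12.25 dB more gain reduction.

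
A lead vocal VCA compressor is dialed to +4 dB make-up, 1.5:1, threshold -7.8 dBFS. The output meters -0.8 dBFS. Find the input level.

-3.3 dBFS

Remove make-up: -0.8 − 4 = -4.8 dBFS.
That's 3 dB above the -7.8 dBFS threshold.
Input overshoot = R × output overshoot = 4.5 dB → input = -7.8 + 4.5 = -3.3 dBFS.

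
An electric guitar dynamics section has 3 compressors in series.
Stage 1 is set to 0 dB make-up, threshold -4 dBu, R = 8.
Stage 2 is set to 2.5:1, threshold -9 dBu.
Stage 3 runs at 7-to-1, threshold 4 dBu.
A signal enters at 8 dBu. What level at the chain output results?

Stage 1: 8 dBu is 12 dB over -4 dBu; at 8:1 that becomes 1.5 dB over, giving -2.5 dBu.
Stage 2: -2.5 dBu is 6.5 dB over -9 dBu; at 2.5:1 that becomes 2.6 dB over, giving -6.4 dBu.
Stage 3: -6.4 dBu is at or below the 4 dBu threshold — no compression; output -6.4 dBu.

-6.4 dBu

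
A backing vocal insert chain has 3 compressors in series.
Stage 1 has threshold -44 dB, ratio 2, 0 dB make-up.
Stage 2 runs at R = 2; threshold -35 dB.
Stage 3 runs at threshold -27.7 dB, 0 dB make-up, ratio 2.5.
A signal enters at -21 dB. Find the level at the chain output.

-33.75 dB

Stage 1: 23 dB above -44 dB, reduced 2:1 to 11.5 dB above → -32.5 dB.
Stage 2: -32.5 dB is 2.5 dB over -35 dB; at 2:1 that becomes 1.25 dB over, giving -33.75 dB.
Stage 3: -33.75 dB is at or below the -27.7 dB threshold — no compression; output -33.75 dB.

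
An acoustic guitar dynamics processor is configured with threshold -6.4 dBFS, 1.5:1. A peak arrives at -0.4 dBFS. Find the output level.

-2.4 dBFS

The input is 6 dB above the -6.4 dBFS threshold.
At 1.5:1 the overshoot is divided by 1.5, leaving 4 dB above threshold.
So the level is -6.4 + 4 = -2.4 dBFS.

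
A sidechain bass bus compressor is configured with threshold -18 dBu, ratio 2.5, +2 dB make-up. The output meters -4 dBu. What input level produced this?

12 dBu

Before make-up, the level was -4 − 2 = -6 dBu.
Post-compression overshoot = -6 − (-18) = 12 dB.
Before 2.5:1 compression the overshoot was 12 × 2.5 = 30 dB, so input = -18 + 30 = 12 dBu.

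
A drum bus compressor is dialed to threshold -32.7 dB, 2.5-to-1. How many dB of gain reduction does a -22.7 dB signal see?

The signal is 10 dB above threshold.
After 2.5:1 compression the overshoot becomes 10/2.5 = 4 dB.
So the signal is attenuated by 10 − 4 = 6 dB.

6 dB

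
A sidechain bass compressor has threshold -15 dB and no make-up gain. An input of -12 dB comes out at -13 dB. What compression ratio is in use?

1.5:1

Input overshoot = -12 − (-15) = 3 dB; output overshoot = -13 − (-15) = 2 dB.
Ratio = 3 / 2 = 1.5.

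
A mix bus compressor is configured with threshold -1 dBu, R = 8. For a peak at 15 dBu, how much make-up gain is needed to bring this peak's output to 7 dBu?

6 dB

The peak compresses to -1 + 16/8 = 1 dBu.
To reach 7 dBu requires 7 − 1 = 6 dB of make-up.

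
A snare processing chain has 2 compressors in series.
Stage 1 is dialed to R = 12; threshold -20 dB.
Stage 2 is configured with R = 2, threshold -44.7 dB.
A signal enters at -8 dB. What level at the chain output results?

Stage 1: overshoot 12 dB → 12/12 = 1 dB → -19 dB.
Stage 2: 25.7 dB above -44.7 dB, reduced 2:1 to 12.85 dB above → -31.85 dB.

-31.85 dB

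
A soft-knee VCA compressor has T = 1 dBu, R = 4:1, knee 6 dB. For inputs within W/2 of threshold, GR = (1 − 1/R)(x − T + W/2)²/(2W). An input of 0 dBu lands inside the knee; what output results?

-0.25 dBu

x − T + W/2 = 0 − 1 + 3 = 2.
GR = (1 − 1/4) × 2² / 12 = 0.75 × 4 / 12 = 0.25 dB.
Output = 0 − 0.25 = -0.25 dBu.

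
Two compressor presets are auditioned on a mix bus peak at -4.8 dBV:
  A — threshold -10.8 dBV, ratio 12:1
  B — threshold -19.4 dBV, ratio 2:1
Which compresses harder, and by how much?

B, by 1.8 dB

A: 6 dB over, compressed to 0.5 dB over, so 5.5 dB of GR.
B: 14.6 dB over, compressed to 7.3 dB over, so 7.3 dB of GR.
B reduces 1.8 dB more.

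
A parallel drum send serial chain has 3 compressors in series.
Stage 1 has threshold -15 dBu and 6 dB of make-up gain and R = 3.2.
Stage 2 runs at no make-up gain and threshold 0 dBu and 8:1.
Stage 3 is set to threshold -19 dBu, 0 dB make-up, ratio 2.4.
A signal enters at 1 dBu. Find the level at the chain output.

Stage 1: 1 dBu is 16 dB over -15 dBu; at 3.2:1 that becomes 5 dB over, giving -10 dBu; +6 dB make-up → -4 dBu.
Stage 2: -4 dBu is at or below the 0 dBu threshold — no compression; output -4 dBu.
Stage 3: 15 dB above -19 dBu, reduced 2.4:1 to 6.25 dB above → -12.75 dBu.

-12.75 dBu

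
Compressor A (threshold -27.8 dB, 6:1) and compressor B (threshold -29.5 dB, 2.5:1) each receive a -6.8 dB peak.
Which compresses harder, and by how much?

A: overshoot 21 dB → output overshoot 3.5 dB → GR 17.5 dB.
B: overshoot 22.7 dB → output overshoot 9.08 dB → GR 13.62 dB.
Difference: 3.88 dB in favour of A.

A, by 3.88 dB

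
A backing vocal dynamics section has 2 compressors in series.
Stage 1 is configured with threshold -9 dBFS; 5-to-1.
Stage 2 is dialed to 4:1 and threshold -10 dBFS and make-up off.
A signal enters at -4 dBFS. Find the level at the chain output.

-9.5 dBFS

Stage 1: 5 dB above -9 dBFS, reduced 5:1 to 1 dB above → -8 dBFS.
Stage 2: 2 dB above -10 dBFS, reduced 4:1 to 0.5 dB above → -9.5 dBFS.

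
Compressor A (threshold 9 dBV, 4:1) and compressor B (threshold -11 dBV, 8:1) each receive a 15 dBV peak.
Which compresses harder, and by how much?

B, by 18.25 dB

A: overshoot 6 dB → output overshoot 1.5 dB → GR 4.5 dB.
B: overshoot 26 dB → output overshoot 3.25 dB → GR 22.75 dB.
B reduces 18.25 dB more.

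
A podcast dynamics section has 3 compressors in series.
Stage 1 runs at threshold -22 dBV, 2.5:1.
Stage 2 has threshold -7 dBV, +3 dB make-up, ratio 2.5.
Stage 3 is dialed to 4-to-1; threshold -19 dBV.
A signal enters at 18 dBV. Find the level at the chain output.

Stage 1: overshoot 40 dB → 40/2.5 = 16 dB → -6 dBV.
Stage 2: overshoot 1 dB → 1/2.5 = 0.4 dB → -6.6 dBV; +3 dB make-up → -3.6 dBV.
Stage 3: -3.6 dBV is 15.4 dB over -19 dBV; at 4:1 that becomes 3.85 dB over, giving -15.15 dBV.

-15.15 dBV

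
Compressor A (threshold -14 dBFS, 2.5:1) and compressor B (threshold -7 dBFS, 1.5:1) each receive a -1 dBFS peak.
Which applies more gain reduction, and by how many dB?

A, by 5.8 dB

A: GR = 13 − 13/2.5 = 7.8 dB.
B: GR = 6 − 6/1.5 = 2 dB.
Difference: 5.8 dB in favour of A.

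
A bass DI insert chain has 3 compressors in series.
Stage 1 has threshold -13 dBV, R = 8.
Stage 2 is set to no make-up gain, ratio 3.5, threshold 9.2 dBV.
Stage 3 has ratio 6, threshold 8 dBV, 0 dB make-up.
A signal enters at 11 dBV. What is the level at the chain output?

Stage 1: 24 dB above -13 dBV, reduced 8:1 to 3 dB above → -10 dBV.
Stage 2: -10 dBV ≤ 9.2 dBV, so stage 2 doesn't engage; output -10 dBV.
Stage 3: below threshold (-10 ≤ 8); passes unchanged; output -10 dBV.

-10 dBV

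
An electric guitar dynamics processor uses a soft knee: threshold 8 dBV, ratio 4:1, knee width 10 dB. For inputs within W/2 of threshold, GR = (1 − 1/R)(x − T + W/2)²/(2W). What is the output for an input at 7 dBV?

6.4 dBV

x − T + W/2 = 7 − 8 + 5 = 4.
GR = (1 − 1/4) × 4² / 20 = 0.75 × 16 / 20 = 0.6 dB.
Output = 7 − 0.6 = 6.4 dBV.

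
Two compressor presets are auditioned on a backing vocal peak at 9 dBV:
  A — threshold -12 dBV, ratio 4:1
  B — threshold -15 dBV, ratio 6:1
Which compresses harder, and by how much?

B, by 4.25 dB

A: GR = 21 − 21/4 = 15.75 dB.
B: GR = 24 − 24/6 = 20 dB.
B reduces 4.25 dB more.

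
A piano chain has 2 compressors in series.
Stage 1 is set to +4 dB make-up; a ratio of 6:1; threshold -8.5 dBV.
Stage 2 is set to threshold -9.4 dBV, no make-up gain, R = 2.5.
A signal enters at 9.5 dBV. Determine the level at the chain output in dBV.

Stage 1: 18 dB above -8.5 dBV, reduced 6:1 to 3 dB above → -5.5 dBV; +4 dB make-up → -1.5 dBV.
Stage 2: 7.9 dB above -9.4 dBV, reduced 2.5:1 to 3.16 dB above → -6.24 dBV.

-6.24 dBV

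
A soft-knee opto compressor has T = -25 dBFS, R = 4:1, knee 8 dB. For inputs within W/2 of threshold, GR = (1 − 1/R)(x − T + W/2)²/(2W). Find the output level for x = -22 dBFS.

-24.296875 dBFS

x − T + W/2 = -22 − (-25) + 4 = 7.
GR = (1 − 1/4) × 7² / 16 = 0.75 × 49 / 16 = 2.296875 dB.
Output = -22 − 2.296875 = -24.296875 dBFS.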